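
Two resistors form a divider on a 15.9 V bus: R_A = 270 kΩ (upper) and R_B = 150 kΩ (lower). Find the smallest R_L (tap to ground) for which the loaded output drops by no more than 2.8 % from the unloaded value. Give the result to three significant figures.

Output resistance R_th = R_A‖R_B = (270 × 150)/420.0 = 96.43 kΩ.
The fractional drop is R_th/(R_th + R_L); requiring this ≤ 0.0280 gives R_L ≥ R_th(1/0.0280 − 1) = 96.43 × 34.71 = 3.35 MΩ.

R_L(min) ≈ 3.35 MΩ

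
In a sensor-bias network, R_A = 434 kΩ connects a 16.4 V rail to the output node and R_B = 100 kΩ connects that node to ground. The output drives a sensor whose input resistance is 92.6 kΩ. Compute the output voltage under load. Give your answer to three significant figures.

The load sits in parallel with R_B: R_B‖R_L = (100 × 92.6) / (100 + 92.6) = 48.08 kΩ.
V_out = 16.4 × 48.08 / (434 + 48.08) = 16.4 × 48.08/482.1 = 1.64 V.

V_out ≈ 1.64 V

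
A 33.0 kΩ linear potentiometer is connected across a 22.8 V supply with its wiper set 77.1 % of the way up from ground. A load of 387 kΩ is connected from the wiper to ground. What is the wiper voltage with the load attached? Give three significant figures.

V ≈ 17.3 V

The wiper splits the pot into (1−α)R = 7.557 kΩ above and αR = 25.44 kΩ below.
Lower section ‖ load = 23.87 kΩ.
V_wiper = 22.8 × 23.87/(7.557 + 23.87) = 17.3 V.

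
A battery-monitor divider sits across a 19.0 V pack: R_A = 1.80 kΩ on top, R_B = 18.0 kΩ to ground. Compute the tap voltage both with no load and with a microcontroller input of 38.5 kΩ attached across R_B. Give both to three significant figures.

Unloaded: 17.3 V; loaded: 16.6 V

Open-circuit: V = 19.0 × 18.0/(1.80 + 18.0) = 17.3 V.
With the load, R_B becomes R_B‖R_L = 12.27 kΩ, so V = 19.0 × 12.27/14.07 = 16.6 V.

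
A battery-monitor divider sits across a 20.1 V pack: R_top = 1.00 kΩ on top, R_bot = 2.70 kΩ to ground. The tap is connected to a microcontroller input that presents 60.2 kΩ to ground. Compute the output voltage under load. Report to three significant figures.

The load sits in parallel with R_bot: R_bot‖R_L = (2.70 × 60.2) / (2.70 + 60.2) = 2.584 kΩ.
V_out = 20.1 × 2.584 / (1.00 + 2.584) = 20.1 × 2.584/3.584 = 14.5 V.
(Unloaded it would have been 14.7 V.)

V_out ≈ 14.5 V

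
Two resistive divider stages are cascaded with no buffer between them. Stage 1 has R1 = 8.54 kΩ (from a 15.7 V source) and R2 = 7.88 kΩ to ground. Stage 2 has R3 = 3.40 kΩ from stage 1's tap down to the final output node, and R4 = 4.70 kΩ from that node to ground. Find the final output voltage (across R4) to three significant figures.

V_out ≈ 2.90 V

Stage 2 presents R3+R4 = 8.100 kΩ as a load on stage 1's tap.
Stage 1's lower leg becomes R2‖(R3+R4) = 3.994 kΩ, so V_mid = 15.7 × 3.994/12.53 = 5.003 V.
Stage 2 is itself unloaded: V_out = V_mid × R4/(R3+R4) = 5.003 × 4.70/8.100 = 2.90 V.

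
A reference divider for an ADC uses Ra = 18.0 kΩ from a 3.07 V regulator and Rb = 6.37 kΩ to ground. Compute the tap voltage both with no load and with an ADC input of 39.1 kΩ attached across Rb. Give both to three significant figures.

Unloaded: 0.802 V; loaded: 0.716 V

Open-circuit: V = 3.07 × 6.37/(18.0 + 6.37) = 0.802 V.
With the load, Rb becomes Rb‖R_L = 5.478 kΩ, so V = 3.07 × 5.478/23.48 = 0.716 V.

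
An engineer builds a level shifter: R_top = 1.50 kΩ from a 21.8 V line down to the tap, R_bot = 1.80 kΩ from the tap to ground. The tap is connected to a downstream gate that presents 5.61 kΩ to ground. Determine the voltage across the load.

V_out ≈ 10.4 V

The load sits in parallel with R_bot: R_bot‖R_L = (1.80 × 5.61) / (1.80 + 5.61) = 1.363 kΩ.
V_out = 21.8 × 1.363 / (1.50 + 1.363) = 21.8 × 1.363/2.863 = 10.4 V.
(Unloaded it would have been 11.9 V.)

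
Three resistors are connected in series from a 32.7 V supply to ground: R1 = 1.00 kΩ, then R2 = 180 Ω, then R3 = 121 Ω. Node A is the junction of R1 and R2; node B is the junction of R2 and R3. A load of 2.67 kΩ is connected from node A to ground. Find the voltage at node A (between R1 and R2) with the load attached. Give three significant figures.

Below node A the series string R2+R3 = 301.0 Ω sits in parallel with the 2670 Ω load: 270.5 Ω.
V_A = 32.7 × 270.5/(1000 + 270.5) = 6.96 V.

V ≈ 6.96 V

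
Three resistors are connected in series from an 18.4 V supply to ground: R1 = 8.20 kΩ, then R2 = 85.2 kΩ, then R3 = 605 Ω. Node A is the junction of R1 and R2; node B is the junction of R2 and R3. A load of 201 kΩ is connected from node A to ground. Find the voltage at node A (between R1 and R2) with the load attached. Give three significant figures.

Below node A the series string R2+R3 = 85800 Ω sits in parallel with the 201000 Ω load: 60130 Ω.
V_A = 18.4 × 60130/(8200 + 60130) = 16.2 V.

V ≈ 16.2 V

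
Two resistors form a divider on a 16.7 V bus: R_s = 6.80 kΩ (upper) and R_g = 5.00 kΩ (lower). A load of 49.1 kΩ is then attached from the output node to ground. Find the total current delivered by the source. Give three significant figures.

I ≈ 1.47 mA

R_g‖R_L = 4.538 kΩ, so the source sees R_s + R_g‖R_L = 11.34 kΩ.
I = 16.7 V / 11.34 kΩ = 1.47 mA.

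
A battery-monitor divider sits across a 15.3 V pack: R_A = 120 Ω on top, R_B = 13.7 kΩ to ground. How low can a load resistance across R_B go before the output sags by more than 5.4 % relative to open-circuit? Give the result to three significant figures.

R_L(min) ≈ 2.08 kΩ

Output resistance R_th = R_A‖R_B = (120 × 13700)/13820 = 119.0 Ω.
The fractional drop is R_th/(R_th + R_L); requiring this ≤ 0.0540 gives R_L ≥ R_th(1/0.0540 − 1) = 119.0 × 17.52 = 2.08 kΩ.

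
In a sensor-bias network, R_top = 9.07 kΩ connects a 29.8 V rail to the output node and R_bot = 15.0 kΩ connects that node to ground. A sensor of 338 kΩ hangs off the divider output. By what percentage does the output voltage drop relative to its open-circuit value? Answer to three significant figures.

1.64 %

The divider's output (Thévenin) resistance is R_top‖R_bot = 5.652 kΩ.
Fractional drop under load = R_th/(R_th + R_L) = 5.652 / (5.652 + 338) = 0.01645.
So the output falls by 1.64 %.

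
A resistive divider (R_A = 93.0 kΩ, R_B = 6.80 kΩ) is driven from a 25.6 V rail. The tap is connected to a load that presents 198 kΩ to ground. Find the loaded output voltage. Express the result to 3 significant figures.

The load sits in parallel with R_B: R_B‖R_L = (6.80 × 198) / (6.80 + 198) = 6.574 kΩ.
V_out = 25.6 × 6.574 / (93.0 + 6.574) = 25.6 × 6.574/99.57 = 1.69 V.

V_out ≈ 1.69 V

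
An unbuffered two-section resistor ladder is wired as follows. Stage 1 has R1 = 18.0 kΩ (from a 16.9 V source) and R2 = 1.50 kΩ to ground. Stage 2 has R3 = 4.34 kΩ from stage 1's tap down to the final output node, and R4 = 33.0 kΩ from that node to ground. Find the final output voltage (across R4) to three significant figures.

Stage 2 presents R3+R4 = 37.34 kΩ as a load on stage 1's tap.
Stage 1's lower leg becomes R2‖(R3+R4) = 1.442 kΩ, so V_mid = 16.9 × 1.442/19.44 = 1.254 V.
Stage 2 is itself unloaded: V_out = V_mid × R4/(R3+R4) = 1.254 × 33.0/37.34 = 1.11 V.

V_out ≈ 1.11 V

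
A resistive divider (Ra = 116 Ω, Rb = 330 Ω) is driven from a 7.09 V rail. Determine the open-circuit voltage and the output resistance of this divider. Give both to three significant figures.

V_th = 5.25 V, R_th = 85.8 Ω

V_th is the open-circuit tap voltage: 7.09 × 330/(116 + 330) = 5.25 V.
With the supply zeroed, Ra and Rb appear in parallel from the tap: R_th = Ra‖Rb = (116 × 330)/446.0 = 85.8 Ω.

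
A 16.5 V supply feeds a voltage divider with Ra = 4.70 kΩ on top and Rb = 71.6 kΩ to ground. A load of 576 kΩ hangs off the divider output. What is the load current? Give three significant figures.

I_L ≈ 0.0267 mA

Rb‖R_L = 63.68 kΩ; V_out = 16.5 × 63.68/68.38 = 15.37 V.
I_L = V_out / R_L = 15.37 / 576 kΩ = 0.0267 mA.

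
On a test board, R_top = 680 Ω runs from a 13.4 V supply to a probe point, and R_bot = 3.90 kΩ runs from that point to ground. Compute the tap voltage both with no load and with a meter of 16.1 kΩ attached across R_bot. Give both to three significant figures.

Open-circuit: V = 13.4 × 3900/(680 + 3900) = 11.4 V.
With the load, R_bot becomes R_bot‖R_L = 3140 Ω, so V = 13.4 × 3140/3820 = 11.0 V.

Unloaded: 11.4 V; loaded: 11.0 V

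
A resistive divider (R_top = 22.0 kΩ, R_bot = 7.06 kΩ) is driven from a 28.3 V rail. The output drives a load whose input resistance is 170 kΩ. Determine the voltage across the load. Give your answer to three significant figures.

The load sits in parallel with R_bot: R_bot‖R_L = (7.06 × 170) / (7.06 + 170) = 6.778 kΩ.
V_out = 28.3 × 6.778 / (22.0 + 6.778) = 28.3 × 6.778/28.78 = 6.67 V.

V_out ≈ 6.67 V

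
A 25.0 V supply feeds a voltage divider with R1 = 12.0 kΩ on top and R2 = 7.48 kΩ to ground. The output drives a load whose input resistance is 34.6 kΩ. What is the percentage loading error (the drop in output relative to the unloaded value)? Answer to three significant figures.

11.8 %

The divider's output (Thévenin) resistance is R1‖R2 = 4.608 kΩ.
Fractional drop under load = R_th/(R_th + R_L) = 4.608 / (4.608 + 34.6) = 0.1175.
So the output falls by 11.8 %.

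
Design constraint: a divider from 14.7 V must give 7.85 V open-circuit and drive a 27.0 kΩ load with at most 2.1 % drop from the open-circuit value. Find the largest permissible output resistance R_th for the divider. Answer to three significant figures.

Loading drop = R_th/(R_th + R_L) ≤ 0.0210, so R_th ≤ R_L · ε/(1−ε) = 27.0 kΩ × 0.0210/0.9790 = 579 Ω.
(Any R1, R2 with R2/(R1+R2) = 0.534 and R1‖R2 ≤ 579 Ω will meet the spec.)

R_th ≤ 579 Ω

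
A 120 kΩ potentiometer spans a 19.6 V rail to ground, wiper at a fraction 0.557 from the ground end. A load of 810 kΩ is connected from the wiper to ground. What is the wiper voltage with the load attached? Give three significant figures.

The wiper splits the pot into (1−α)R = 53.16 kΩ above and αR = 66.84 kΩ below.
Lower section ‖ load = 61.74 kΩ.
V_wiper = 19.6 × 61.74/(53.16 + 61.74) = 10.5 V.

V ≈ 10.5 V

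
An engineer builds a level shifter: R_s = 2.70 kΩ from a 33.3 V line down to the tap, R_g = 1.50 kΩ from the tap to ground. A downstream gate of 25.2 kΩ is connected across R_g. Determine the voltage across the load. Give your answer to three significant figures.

V_out ≈ 11.5 V

The load sits in parallel with R_g: R_g‖R_L = (1.50 × 25.2) / (1.50 + 25.2) = 1.416 kΩ.
V_out = 33.3 × 1.416 / (2.70 + 1.416) = 33.3 × 1.416/4.116 = 11.5 V.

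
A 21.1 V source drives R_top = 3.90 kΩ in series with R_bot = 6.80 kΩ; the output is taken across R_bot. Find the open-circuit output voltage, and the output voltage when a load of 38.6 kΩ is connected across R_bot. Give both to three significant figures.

Open-circuit: V = 21.1 × 6.80/(3.90 + 6.80) = 13.4 V.
With the load, R_bot becomes R_bot‖R_L = 5.781 kΩ, so V = 21.1 × 5.781/9.681 = 12.6 V.

Unloaded: 13.4 V; loaded: 12.6 V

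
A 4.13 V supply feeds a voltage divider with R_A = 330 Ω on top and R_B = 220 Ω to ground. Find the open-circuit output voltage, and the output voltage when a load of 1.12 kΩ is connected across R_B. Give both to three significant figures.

Unloaded: 1.65 V; loaded: 1.48 V

Open-circuit: V = 4.13 × 220/(330 + 220) = 1.65 V.
With the load, R_B becomes R_B‖R_L = 183.9 Ω, so V = 4.13 × 183.9/513.9 = 1.48 V.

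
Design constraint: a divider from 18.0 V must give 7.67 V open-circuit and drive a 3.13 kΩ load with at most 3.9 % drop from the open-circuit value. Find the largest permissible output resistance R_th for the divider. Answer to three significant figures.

Loading drop = R_th/(R_th + R_L) ≤ 0.0390, so R_th ≤ R_L · ε/(1−ε) = 3.13 kΩ × 0.0390/0.9610 = 127 Ω.

R_th ≤ 127 Ω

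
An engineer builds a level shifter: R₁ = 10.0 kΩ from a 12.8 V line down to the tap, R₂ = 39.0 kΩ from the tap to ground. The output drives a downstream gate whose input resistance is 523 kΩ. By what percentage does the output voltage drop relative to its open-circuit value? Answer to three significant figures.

1.50 %

The divider's output (Thévenin) resistance is R₁‖R₂ = 7.959 kΩ.
Fractional drop under load = R_th/(R_th + R_L) = 7.959 / (7.959 + 523) = 0.01499.
So the output falls by 1.50 %.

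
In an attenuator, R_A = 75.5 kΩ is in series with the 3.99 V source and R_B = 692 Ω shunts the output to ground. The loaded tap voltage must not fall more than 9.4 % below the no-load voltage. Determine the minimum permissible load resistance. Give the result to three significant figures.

R_L(min) ≈ 6.61 kΩ

Output resistance R_th = R_A‖R_B = (75500 × 692)/76190 = 685.7 Ω.
The fractional drop is R_th/(R_th + R_L); requiring this ≤ 0.0940 gives R_L ≥ R_th(1/0.0940 − 1) = 685.7 × 9.638 = 6.61 kΩ.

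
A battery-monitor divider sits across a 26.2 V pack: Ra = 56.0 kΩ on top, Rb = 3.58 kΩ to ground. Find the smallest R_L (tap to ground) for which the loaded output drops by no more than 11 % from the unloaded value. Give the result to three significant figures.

Output resistance R_th = Ra‖Rb = (56.0 × 3.58)/59.58 = 3.365 kΩ.
The fractional drop is R_th/(R_th + R_L); requiring this ≤ 0.110 gives R_L ≥ R_th(1/0.110 − 1) = 3.365 × 8.091 = 27.2 kΩ.

R_L(min) ≈ 27.2 kΩ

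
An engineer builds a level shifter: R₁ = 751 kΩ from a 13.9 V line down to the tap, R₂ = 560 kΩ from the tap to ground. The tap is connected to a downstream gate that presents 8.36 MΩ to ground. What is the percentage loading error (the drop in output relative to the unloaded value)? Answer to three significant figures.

The divider's output (Thévenin) resistance is R₁‖R₂ = 320.8 kΩ.
Fractional drop under load = R_th/(R_th + R_L) = 320.8 / (320.8 + 8360) = 0.03695.
So the output falls by 3.70 %.

3.70 %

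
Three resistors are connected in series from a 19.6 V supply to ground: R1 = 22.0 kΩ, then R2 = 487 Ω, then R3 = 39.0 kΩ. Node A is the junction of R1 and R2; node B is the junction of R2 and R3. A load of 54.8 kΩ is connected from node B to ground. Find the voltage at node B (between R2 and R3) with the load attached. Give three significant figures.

At node B, R3 is in parallel with the load: R3‖R_L = 22780 Ω.
Below node A the resistance is R2 + (R3‖R_L) = 23270 Ω, so V_A = 19.6 × 23270/45270 = 10.08 V.
Then V_B = V_A × (R3‖R_L)/(R2 + R3‖R_L) = 10.08 × 22780/23270 = 9.86 V.

V ≈ 9.86 V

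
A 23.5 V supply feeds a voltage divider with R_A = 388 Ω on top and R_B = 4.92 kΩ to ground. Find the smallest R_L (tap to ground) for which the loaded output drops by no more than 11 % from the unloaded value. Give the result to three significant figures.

Output resistance R_th = R_A‖R_B = (388 × 4920)/5308 = 359.6 Ω.
The fractional drop is R_th/(R_th + R_L); requiring this ≤ 0.110 gives R_L ≥ R_th(1/0.110 − 1) = 359.6 × 8.091 = 2.91 kΩ.

R_L(min) ≈ 2.91 kΩ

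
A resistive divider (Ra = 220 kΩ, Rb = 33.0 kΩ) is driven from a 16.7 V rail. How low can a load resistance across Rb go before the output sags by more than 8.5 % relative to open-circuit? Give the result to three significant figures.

R_L(min) ≈ 309 kΩ

Output resistance R_th = Ra‖Rb = (220 × 33.0)/253.0 = 28.70 kΩ.
The fractional drop is R_th/(R_th + R_L); requiring this ≤ 0.0850 gives R_L ≥ R_th(1/0.0850 − 1) = 28.70 × 10.76 = 309 kΩ.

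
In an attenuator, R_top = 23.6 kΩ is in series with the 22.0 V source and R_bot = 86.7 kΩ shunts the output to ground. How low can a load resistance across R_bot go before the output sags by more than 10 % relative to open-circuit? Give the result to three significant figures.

Output resistance R_th = R_top‖R_bot = (23.6 × 86.7)/110.3 = 18.55 kΩ.
The fractional drop is R_th/(R_th + R_L); requiring this ≤ 0.100 gives R_L ≥ R_th(1/0.100 − 1) = 18.55 × 9.000 = 167 kΩ.

R_L(min) ≈ 167 kΩ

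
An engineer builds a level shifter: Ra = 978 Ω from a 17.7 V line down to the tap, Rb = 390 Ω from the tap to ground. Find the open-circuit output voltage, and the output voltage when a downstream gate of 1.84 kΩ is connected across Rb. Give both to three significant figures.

Unloaded: 5.05 V; loaded: 4.38 V

Open-circuit: V = 17.7 × 390/(978 + 390) = 5.05 V.
With the load, Rb becomes Rb‖R_L = 321.8 Ω, so V = 17.7 × 321.8/1300 = 4.38 V.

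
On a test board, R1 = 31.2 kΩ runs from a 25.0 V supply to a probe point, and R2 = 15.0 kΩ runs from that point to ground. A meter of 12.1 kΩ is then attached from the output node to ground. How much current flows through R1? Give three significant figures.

R2‖R_L = 6.697 kΩ, so the source sees R1 + R2‖R_L = 37.90 kΩ.
I = 25.0 V / 37.90 kΩ = 0.660 mA.

I ≈ 0.660 mA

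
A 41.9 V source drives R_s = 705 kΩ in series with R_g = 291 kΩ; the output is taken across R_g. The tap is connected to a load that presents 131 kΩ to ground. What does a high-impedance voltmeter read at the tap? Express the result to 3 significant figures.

V_out ≈ 4.76 V

The load sits in parallel with R_g: R_g‖R_L = (291 × 131) / (291 + 131) = 90.33 kΩ.
V_out = 41.9 × 90.33 / (705 + 90.33) = 41.9 × 90.33/795.3 = 4.76 V.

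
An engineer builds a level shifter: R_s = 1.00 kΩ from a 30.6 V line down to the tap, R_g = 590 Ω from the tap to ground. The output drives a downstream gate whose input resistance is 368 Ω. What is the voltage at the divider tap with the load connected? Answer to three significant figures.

V_out ≈ 5.65 V

The load sits in parallel with R_g: R_g‖R_L = (590 × 368) / (590 + 368) = 226.6 Ω.
V_out = 30.6 × 226.6 / (1000 + 226.6) = 30.6 × 226.6/1227 = 5.65 V.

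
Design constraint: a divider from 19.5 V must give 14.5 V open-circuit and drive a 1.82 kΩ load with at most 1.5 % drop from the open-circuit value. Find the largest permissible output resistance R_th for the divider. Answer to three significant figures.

Loading drop = R_th/(R_th + R_L) ≤ 0.0150, so R_th ≤ R_L · ε/(1−ε) = 1.82 kΩ × 0.0150/0.9850 = 27.7 Ω.

R_th ≤ 27.7 Ω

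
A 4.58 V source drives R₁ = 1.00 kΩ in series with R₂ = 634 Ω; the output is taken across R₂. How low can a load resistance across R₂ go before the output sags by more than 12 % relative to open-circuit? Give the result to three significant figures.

R_L(min) ≈ 2.85 kΩ

Output resistance R_th = R₁‖R₂ = (1000 × 634)/1634 = 388.0 Ω.
The fractional drop is R_th/(R_th + R_L); requiring this ≤ 0.120 gives R_L ≥ R_th(1/0.120 − 1) = 388.0 × 7.333 = 2.85 kΩ.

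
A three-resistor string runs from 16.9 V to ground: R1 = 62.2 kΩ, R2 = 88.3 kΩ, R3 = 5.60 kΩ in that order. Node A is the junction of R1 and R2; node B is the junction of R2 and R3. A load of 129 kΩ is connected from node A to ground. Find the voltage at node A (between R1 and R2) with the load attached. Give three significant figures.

V ≈ 7.88 V

Below node A the series string R2+R3 = 93.90 kΩ sits in parallel with the 129 kΩ load: 54.34 kΩ.
V_A = 16.9 × 54.34/(62.2 + 54.34) = 7.88 V.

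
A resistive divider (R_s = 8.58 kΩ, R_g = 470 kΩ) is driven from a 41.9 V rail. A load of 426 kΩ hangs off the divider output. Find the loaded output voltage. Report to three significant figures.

V_out ≈ 40.4 V

The load sits in parallel with R_g: R_g‖R_L = (470 × 426) / (470 + 426) = 223.5 kΩ.
V_out = 41.9 × 223.5 / (8.58 + 223.5) = 41.9 × 223.5/232.0 = 40.4 V.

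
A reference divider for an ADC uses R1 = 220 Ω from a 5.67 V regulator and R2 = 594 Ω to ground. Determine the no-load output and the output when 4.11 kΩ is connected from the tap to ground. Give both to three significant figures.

Unloaded: 4.14 V; loaded: 3.98 V

Open-circuit: V = 5.67 × 594/(220 + 594) = 4.14 V.
With the load, R2 becomes R2‖R_L = 519.0 Ω, so V = 5.67 × 519.0/739.0 = 3.98 V.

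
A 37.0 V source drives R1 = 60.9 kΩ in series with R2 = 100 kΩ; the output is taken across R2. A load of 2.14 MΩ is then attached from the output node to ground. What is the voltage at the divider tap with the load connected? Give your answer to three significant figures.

V_out ≈ 22.6 V

The load sits in parallel with R2: R2‖R_L = (100 × 2140) / (100 + 2140) = 95.54 kΩ.
V_out = 37.0 × 95.54 / (60.9 + 95.54) = 37.0 × 95.54/156.4 = 22.6 V.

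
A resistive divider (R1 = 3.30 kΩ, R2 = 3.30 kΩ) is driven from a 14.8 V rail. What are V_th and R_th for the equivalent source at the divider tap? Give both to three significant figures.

V_th = 7.40 V, R_th = 1.65 kΩ

V_th is the open-circuit tap voltage: 14.8 × 3.30/(3.30 + 3.30) = 7.40 V.
With the supply zeroed, R1 and R2 appear in parallel from the tap: R_th = R1‖R2 = (3.30 × 3.30)/6.600 = 1.65 kΩ.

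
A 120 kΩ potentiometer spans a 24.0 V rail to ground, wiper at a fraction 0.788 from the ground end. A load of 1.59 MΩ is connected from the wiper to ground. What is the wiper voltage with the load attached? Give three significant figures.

The wiper splits the pot into (1−α)R = 25.44 kΩ above and αR = 94.56 kΩ below.
Lower section ‖ load = 89.25 kΩ.
V_wiper = 24.0 × 89.25/(25.44 + 89.25) = 18.7 V.

V ≈ 18.7 V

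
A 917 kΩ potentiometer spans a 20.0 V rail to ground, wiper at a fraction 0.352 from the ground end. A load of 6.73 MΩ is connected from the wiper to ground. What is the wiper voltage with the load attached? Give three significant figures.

The wiper splits the pot into (1−α)R = 594.2 kΩ above and αR = 322.8 kΩ below.
Lower section ‖ load = 308.0 kΩ.
V_wiper = 20.0 × 308.0/(594.2 + 308.0) = 6.83 V.

V ≈ 6.83 V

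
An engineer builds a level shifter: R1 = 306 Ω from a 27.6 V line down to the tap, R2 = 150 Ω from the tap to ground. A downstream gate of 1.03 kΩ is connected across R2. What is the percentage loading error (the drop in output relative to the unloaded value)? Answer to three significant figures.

8.90 %

Unloaded V = 27.6 × 150/456.0 = 9.0789 V.
Loaded: R2‖R_L = 130.9 Ω, giving V = 27.6 × 130.9/436.9 = 8.2707 V.
Drop = (9.0789 − 8.2707) / 9.0789 = 8.90 %.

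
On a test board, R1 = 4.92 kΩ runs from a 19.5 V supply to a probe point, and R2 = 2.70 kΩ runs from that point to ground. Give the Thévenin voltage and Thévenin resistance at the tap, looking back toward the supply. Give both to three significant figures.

V_th = 6.91 V, R_th = 1.74 kΩ

V_th is the open-circuit tap voltage: 19.5 × 2.70/(4.92 + 2.70) = 6.91 V.
With the supply zeroed, R1 and R2 appear in parallel from the tap: R_th = R1‖R2 = (4.92 × 2.70)/7.620 = 1.74 kΩ.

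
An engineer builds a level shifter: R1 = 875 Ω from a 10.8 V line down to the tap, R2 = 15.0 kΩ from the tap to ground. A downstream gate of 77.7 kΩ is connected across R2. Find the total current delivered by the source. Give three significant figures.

R2‖R_L = 12570 Ω, so the source sees R1 + R2‖R_L = 13450 Ω.
I = 10.8 V / 13450 Ω = 0.803 mA.

I ≈ 0.803 mA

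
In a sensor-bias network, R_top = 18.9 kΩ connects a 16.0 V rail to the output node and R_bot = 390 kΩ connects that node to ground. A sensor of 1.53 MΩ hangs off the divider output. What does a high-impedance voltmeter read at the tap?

The load sits in parallel with R_bot: R_bot‖R_L = (390 × 1530) / (390 + 1530) = 310.8 kΩ.
V_out = 16.0 × 310.8 / (18.9 + 310.8) = 16.0 × 310.8/329.7 = 15.1 V.
(Unloaded it would have been 15.3 V.)

V_out ≈ 15.1 V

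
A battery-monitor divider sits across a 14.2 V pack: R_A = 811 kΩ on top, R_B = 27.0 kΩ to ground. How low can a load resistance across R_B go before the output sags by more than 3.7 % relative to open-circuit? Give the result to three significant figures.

R_L(min) ≈ 680 kΩ

Output resistance R_th = R_A‖R_B = (811 × 27.0)/838.0 = 26.13 kΩ.
The fractional drop is R_th/(R_th + R_L); requiring this ≤ 0.0370 gives R_L ≥ R_th(1/0.0370 − 1) = 26.13 × 26.03 = 680 kΩ.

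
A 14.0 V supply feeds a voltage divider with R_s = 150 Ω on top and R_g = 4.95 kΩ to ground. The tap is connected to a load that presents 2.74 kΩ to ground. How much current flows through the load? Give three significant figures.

I_L ≈ 4.71 mA

R_g‖R_L = 1764 Ω; V_out = 14.0 × 1764/1914 = 12.90 V.
I_L = V_out / R_L = 12.90 / 2.74 kΩ = 4.71 mA.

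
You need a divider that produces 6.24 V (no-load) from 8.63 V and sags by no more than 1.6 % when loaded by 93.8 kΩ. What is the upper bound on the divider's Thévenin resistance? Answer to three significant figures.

Loading drop = R_th/(R_th + R_L) ≤ 0.0160, so R_th ≤ R_L · ε/(1−ε) = 93.8 kΩ × 0.0160/0.9840 = 1.53 kΩ.
(Any R1, R2 with R2/(R1+R2) = 0.723 and R1‖R2 ≤ 1.53 kΩ will meet the spec.)

R_th ≤ 1.53 kΩ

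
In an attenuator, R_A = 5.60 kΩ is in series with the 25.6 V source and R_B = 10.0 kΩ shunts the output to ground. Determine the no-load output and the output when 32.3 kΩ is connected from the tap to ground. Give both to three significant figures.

Open-circuit: V = 25.6 × 10.0/(5.60 + 10.0) = 16.4 V.
With the load, R_B becomes R_B‖R_L = 7.636 kΩ, so V = 25.6 × 7.636/13.24 = 14.8 V.

Unloaded: 16.4 V; loaded: 14.8 V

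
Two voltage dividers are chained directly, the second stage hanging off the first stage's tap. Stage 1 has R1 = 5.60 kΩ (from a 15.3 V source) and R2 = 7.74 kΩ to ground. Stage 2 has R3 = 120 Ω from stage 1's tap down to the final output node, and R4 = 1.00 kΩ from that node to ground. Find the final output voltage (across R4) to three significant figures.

Stage 2 presents R3+R4 = 1120 Ω as a load on stage 1's tap.
Stage 1's lower leg becomes R2‖(R3+R4) = 978.4 Ω, so V_mid = 15.3 × 978.4/6578 = 2.276 V.
Stage 2 is itself unloaded: V_out = V_mid × R4/(R3+R4) = 2.276 × 1000/1120 = 2.03 V.

V_out ≈ 2.03 V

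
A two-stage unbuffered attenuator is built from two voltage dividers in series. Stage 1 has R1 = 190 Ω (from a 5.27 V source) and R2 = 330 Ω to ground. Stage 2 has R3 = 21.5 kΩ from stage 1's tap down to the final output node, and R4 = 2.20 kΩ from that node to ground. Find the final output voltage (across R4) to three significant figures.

V_out ≈ 0.309 V

Stage 2 presents R3+R4 = 23700 Ω as a load on stage 1's tap.
Stage 1's lower leg becomes R2‖(R3+R4) = 325.5 Ω, so V_mid = 5.27 × 325.5/515.5 = 3.327 V.
Stage 2 is itself unloaded: V_out = V_mid × R4/(R3+R4) = 3.327 × 2200/23700 = 0.309 V.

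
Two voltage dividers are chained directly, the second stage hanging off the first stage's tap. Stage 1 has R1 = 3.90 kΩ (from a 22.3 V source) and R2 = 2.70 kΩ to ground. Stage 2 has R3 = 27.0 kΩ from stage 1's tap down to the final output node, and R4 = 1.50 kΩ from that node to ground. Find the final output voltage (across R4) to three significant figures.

V_out ≈ 0.455 V

Stage 2 presents R3+R4 = 28.50 kΩ as a load on stage 1's tap.
Stage 1's lower leg becomes R2‖(R3+R4) = 2.466 kΩ, so V_mid = 22.3 × 2.466/6.366 = 8.639 V.
Stage 2 is itself unloaded: V_out = V_mid × R4/(R3+R4) = 8.639 × 1.50/28.50 = 0.455 V.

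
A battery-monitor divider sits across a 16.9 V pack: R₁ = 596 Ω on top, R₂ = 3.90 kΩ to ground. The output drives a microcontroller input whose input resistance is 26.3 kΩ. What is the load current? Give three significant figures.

R₂‖R_L = 3396 Ω; V_out = 16.9 × 3396/3992 = 14.38 V.
I_L = V_out / R_L = 14.38 / 26.3 kΩ = 0.547 mA.

I_L ≈ 0.547 mA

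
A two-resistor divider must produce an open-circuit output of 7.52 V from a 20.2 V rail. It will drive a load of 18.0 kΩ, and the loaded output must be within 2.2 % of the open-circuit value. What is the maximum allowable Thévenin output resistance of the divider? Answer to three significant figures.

Loading drop = R_th/(R_th + R_L) ≤ 0.0220, so R_th ≤ R_L · ε/(1−ε) = 18.0 kΩ × 0.0220/0.9780 = 405 Ω.

R_th ≤ 405 Ω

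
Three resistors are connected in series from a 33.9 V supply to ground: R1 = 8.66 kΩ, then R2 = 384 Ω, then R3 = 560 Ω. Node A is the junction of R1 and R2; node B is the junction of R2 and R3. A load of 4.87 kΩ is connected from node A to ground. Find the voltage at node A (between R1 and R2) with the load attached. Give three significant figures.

Below node A the series string R2+R3 = 944.0 Ω sits in parallel with the 4870 Ω load: 790.7 Ω.
V_A = 33.9 × 790.7/(8660 + 790.7) = 2.84 V.

V ≈ 2.84 V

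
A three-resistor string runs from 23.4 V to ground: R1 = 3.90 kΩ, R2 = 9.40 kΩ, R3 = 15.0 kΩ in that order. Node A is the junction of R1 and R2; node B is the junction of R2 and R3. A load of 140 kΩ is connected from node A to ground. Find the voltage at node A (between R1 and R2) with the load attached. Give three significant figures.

Below node A the series string R2+R3 = 24.40 kΩ sits in parallel with the 140 kΩ load: 20.78 kΩ.
V_A = 23.4 × 20.78/(3.90 + 20.78) = 19.7 V.

V ≈ 19.7 V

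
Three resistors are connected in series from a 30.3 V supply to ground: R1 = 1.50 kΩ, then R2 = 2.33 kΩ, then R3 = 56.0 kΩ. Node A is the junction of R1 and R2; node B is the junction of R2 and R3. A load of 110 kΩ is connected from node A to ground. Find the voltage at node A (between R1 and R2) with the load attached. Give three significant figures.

V ≈ 29.2 V

Below node A the series string R2+R3 = 58.33 kΩ sits in parallel with the 110 kΩ load: 38.12 kΩ.
V_A = 30.3 × 38.12/(1.50 + 38.12) = 29.2 V.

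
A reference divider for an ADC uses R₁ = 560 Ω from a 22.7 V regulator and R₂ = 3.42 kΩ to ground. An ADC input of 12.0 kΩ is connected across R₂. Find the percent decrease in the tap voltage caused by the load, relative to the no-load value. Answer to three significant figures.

3.86 %

The divider's output (Thévenin) resistance is R₁‖R₂ = 481.2 Ω.
Fractional drop under load = R_th/(R_th + R_L) = 481.2 / (481.2 + 12000) = 0.03855.
So the output falls by 3.86 %.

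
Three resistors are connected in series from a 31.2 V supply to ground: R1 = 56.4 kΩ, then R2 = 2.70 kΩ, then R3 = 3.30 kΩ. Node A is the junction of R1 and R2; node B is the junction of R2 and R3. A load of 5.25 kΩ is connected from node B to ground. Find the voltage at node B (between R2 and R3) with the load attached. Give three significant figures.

At node B, R3 is in parallel with the load: R3‖R_L = 2.026 kΩ.
Below node A the resistance is R2 + (R3‖R_L) = 4.726 kΩ, so V_A = 31.2 × 4.726/61.13 = 2.412 V.
Then V_B = V_A × (R3‖R_L)/(R2 + R3‖R_L) = 2.412 × 2.026/4.726 = 1.03 V.

V ≈ 1.03 V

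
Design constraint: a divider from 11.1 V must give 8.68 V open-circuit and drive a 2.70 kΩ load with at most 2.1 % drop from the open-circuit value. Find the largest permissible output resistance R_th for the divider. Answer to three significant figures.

Loading drop = R_th/(R_th + R_L) ≤ 0.0210, so R_th ≤ R_L · ε/(1−ε) = 2.70 kΩ × 0.0210/0.9790 = 57.9 Ω.

R_th ≤ 57.9 Ω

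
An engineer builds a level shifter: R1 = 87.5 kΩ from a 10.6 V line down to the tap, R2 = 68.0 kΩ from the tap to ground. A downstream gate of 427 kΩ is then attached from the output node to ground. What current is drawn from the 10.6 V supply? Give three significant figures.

I ≈ 0.0725 mA

R2‖R_L = 58.66 kΩ, so the source sees R1 + R2‖R_L = 146.2 kΩ.
I = 10.6 V / 146.2 kΩ = 0.0725 mA.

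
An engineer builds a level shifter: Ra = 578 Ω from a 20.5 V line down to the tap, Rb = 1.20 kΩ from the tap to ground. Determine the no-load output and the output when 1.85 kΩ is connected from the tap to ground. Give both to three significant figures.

Open-circuit: V = 20.5 × 1200/(578 + 1200) = 13.8 V.
With the load, Rb becomes Rb‖R_L = 727.9 Ω, so V = 20.5 × 727.9/1306 = 11.4 V.

Unloaded: 13.8 V; loaded: 11.4 V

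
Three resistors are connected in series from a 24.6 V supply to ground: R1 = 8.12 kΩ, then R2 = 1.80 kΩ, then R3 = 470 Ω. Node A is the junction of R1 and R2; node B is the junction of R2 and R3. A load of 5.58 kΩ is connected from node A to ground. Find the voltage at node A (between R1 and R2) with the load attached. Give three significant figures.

Below node A the series string R2+R3 = 2270 Ω sits in parallel with the 5580 Ω load: 1614 Ω.
V_A = 24.6 × 1614/(8120 + 1614) = 4.08 V.

V ≈ 4.08 V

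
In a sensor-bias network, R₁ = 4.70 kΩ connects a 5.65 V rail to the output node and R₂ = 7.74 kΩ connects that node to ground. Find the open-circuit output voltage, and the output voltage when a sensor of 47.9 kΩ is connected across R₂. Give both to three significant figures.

Unloaded: 3.52 V; loaded: 3.31 V

Open-circuit: V = 5.65 × 7.74/(4.70 + 7.74) = 3.52 V.
With the load, R₂ becomes R₂‖R_L = 6.663 kΩ, so V = 5.65 × 6.663/11.36 = 3.31 V.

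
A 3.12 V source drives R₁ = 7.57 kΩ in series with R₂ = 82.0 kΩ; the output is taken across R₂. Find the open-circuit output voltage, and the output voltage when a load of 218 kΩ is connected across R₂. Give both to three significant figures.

Open-circuit: V = 3.12 × 82.0/(7.57 + 82.0) = 2.86 V.
With the load, R₂ becomes R₂‖R_L = 59.59 kΩ, so V = 3.12 × 59.59/67.16 = 2.77 V.

Unloaded: 2.86 V; loaded: 2.77 V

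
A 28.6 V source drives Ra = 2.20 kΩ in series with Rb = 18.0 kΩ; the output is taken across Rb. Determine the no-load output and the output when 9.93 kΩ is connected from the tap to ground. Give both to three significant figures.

Open-circuit: V = 28.6 × 18.0/(2.20 + 18.0) = 25.5 V.
With the load, Rb becomes Rb‖R_L = 6.400 kΩ, so V = 28.6 × 6.400/8.600 = 21.3 V.

Unloaded: 25.5 V; loaded: 21.3 V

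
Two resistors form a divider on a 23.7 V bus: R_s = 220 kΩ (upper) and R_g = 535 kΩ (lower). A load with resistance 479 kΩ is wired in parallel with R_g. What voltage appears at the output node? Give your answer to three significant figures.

The load sits in parallel with R_g: R_g‖R_L = (535 × 479) / (535 + 479) = 252.7 kΩ.
V_out = 23.7 × 252.7 / (220 + 252.7) = 23.7 × 252.7/472.7 = 12.7 V.

V_out ≈ 12.7 V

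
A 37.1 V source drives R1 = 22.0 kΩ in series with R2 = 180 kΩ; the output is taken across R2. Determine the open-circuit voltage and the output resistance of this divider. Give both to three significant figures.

V_th = 33.1 V, R_th = 19.6 kΩ

V_th is the open-circuit tap voltage: 37.1 × 180/(22.0 + 180) = 33.1 V.
With the supply zeroed, R1 and R2 appear in parallel from the tap: R_th = R1‖R2 = (22.0 × 180)/202.0 = 19.6 kΩ.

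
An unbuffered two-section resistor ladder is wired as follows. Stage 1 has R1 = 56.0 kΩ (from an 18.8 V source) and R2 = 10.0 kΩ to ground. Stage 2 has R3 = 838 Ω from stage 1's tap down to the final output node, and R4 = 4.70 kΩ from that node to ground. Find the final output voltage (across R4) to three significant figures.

Stage 2 presents R3+R4 = 5538 Ω as a load on stage 1's tap.
Stage 1's lower leg becomes R2‖(R3+R4) = 3564 Ω, so V_mid = 18.8 × 3564/59560 = 1.125 V.
Stage 2 is itself unloaded: V_out = V_mid × R4/(R3+R4) = 1.125 × 4700/5538 = 0.955 V.

V_out ≈ 0.955 V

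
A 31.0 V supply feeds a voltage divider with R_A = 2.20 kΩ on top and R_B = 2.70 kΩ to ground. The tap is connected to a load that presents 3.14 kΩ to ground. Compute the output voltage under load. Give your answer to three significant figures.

The load sits in parallel with R_B: R_B‖R_L = (2.70 × 3.14) / (2.70 + 3.14) = 1.452 kΩ.
V_out = 31.0 × 1.452 / (2.20 + 1.452) = 31.0 × 1.452/3.652 = 12.3 V.

V_out ≈ 12.3 V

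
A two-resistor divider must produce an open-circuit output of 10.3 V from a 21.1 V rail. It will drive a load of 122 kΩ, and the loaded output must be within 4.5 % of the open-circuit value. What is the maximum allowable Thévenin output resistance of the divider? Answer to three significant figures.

R_th ≤ 5.75 kΩ

Loading drop = R_th/(R_th + R_L) ≤ 0.0450, so R_th ≤ R_L · ε/(1−ε) = 122 kΩ × 0.0450/0.9550 = 5.75 kΩ.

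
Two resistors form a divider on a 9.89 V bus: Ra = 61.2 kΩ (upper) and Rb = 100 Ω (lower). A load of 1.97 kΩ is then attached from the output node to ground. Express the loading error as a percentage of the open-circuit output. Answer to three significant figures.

The divider's output (Thévenin) resistance is Ra‖Rb = 99.84 Ω.
Fractional drop under load = R_th/(R_th + R_L) = 99.84 / (99.84 + 1970) = 0.04823.
So the output falls by 4.82 %.

4.82 %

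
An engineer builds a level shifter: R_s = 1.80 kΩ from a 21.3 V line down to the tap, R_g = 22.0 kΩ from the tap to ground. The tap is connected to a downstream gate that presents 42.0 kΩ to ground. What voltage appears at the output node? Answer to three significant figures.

V_out ≈ 18.9 V

The load sits in parallel with R_g: R_g‖R_L = (22.0 × 42.0) / (22.0 + 42.0) = 14.44 kΩ.
V_out = 21.3 × 14.44 / (1.80 + 14.44) = 21.3 × 14.44/16.24 = 18.9 V.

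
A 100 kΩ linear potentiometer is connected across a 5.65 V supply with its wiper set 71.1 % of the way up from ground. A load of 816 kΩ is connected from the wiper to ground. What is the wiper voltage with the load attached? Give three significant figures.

V ≈ 3.92 V

The wiper splits the pot into (1−α)R = 28.90 kΩ above and αR = 71.10 kΩ below.
Lower section ‖ load = 65.40 kΩ.
V_wiper = 5.65 × 65.40/(28.90 + 65.40) = 3.92 V.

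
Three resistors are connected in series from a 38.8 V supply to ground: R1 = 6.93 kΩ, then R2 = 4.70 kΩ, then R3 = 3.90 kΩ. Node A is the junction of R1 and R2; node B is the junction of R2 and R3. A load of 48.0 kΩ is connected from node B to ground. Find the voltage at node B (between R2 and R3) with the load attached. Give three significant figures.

At node B, R3 is in parallel with the load: R3‖R_L = 3.607 kΩ.
Below node A the resistance is R2 + (R3‖R_L) = 8.307 kΩ, so V_A = 38.8 × 8.307/15.24 = 21.15 V.
Then V_B = V_A × (R3‖R_L)/(R2 + R3‖R_L) = 21.15 × 3.607/8.307 = 9.18 V.

V ≈ 9.18 V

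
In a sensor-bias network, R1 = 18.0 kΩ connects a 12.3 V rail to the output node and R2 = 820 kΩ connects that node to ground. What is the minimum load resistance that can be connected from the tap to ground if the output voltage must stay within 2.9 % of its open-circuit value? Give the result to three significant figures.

R_L(min) ≈ 590 kΩ

Output resistance R_th = R1‖R2 = (18.0 × 820)/838.0 = 17.61 kΩ.
The fractional drop is R_th/(R_th + R_L); requiring this ≤ 0.0290 gives R_L ≥ R_th(1/0.0290 − 1) = 17.61 × 33.48 = 590 kΩ.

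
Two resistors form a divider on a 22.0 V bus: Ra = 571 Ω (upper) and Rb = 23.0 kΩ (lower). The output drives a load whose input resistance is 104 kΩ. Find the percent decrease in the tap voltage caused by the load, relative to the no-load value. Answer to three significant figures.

0.533 %

The divider's output (Thévenin) resistance is Ra‖Rb = 557.2 Ω.
Fractional drop under load = R_th/(R_th + R_L) = 557.2 / (557.2 + 104000) = 0.005329.
So the output falls by 0.533 %.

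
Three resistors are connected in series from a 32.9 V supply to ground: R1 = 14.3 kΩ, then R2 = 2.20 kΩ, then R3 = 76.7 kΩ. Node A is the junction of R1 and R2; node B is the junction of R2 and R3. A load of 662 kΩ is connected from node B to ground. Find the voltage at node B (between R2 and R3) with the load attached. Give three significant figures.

V ≈ 26.5 V

At node B, R3 is in parallel with the load: R3‖R_L = 68.74 kΩ.
Below node A the resistance is R2 + (R3‖R_L) = 70.94 kΩ, so V_A = 32.9 × 70.94/85.24 = 27.38 V.
Then V_B = V_A × (R3‖R_L)/(R2 + R3‖R_L) = 27.38 × 68.74/70.94 = 26.5 V.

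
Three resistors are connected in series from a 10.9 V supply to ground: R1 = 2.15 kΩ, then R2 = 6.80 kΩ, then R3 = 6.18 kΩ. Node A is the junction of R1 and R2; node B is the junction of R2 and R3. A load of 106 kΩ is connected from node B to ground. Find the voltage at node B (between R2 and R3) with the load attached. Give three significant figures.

V ≈ 4.30 V

At node B, R3 is in parallel with the load: R3‖R_L = 5.840 kΩ.
Below node A the resistance is R2 + (R3‖R_L) = 12.64 kΩ, so V_A = 10.9 × 12.64/14.79 = 9.315 V.
Then V_B = V_A × (R3‖R_L)/(R2 + R3‖R_L) = 9.315 × 5.840/12.64 = 4.30 V.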